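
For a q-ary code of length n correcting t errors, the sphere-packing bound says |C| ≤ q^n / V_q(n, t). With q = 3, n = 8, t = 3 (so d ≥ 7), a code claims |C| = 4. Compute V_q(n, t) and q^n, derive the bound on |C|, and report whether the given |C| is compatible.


V_q(n, t) = 577, q^n = 6561, Hamming bound = 11, |C| = 4 ≤ bound (satisfied).

Step 1: Compute V_q(n, t) = Σ_{j=0}^3 C(n, j) (q−1)^j.
  j = 0: C(8,0)·(2)^0 = 1·1 = 1.
  j = 1: C(8,1)·(2)^1 = 8·2 = 16.
  j = 2: C(8,2)·(2)^2 = 28·4 = 112.
  j = 3: C(8,3)·(2)^3 = 56·8 = 448.
  V_q(n, t) = 1 + 16 + 112 + 448 = 577.
Step 2: q^n = 3^8 = 6561.
Step 3: Hamming bound ⌊q^n / V_q(n,t)⌋ = ⌊6561/577⌋ = 11.
Step 4: Compare |C| = 4 to 11: satisfied.
The claimed |C| lies below the Hamming bound.


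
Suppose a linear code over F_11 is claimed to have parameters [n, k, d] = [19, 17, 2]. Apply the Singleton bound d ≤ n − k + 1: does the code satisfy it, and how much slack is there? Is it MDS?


Singleton RHS = n − k + 1 = 3, slack = 1, bound satisfied, not MDS.

Singleton bound: d ≤ n − k + 1.
Here n = 19, k = 17, so n − k + 1 = 3.
Given d = 2, check d ≤ 3: YES.
Slack = (n − k + 1) − d = 1.
The code is NOT MDS (slack = 1 > 0).
Description: the claimed parameters are [19, 17, 2]_11; such a code would be non-MDS.


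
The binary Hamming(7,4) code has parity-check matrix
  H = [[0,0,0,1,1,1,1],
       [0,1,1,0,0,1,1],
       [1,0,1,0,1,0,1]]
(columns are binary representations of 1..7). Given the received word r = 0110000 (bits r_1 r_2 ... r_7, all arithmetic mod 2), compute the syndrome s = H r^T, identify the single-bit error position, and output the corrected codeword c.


s = (0, 0, 1)^T, error position = 1, corrected codeword c = 1110000

Compute s = H r^T mod 2 one row at a time:
  s_1 = 0 + 0 + 0 + 0 = 0 ≡ 0 (mod 2).
  s_2 = 1 + 1 + 0 + 0 = 2 ≡ 0 (mod 2).
  s_3 = 0 + 1 + 0 + 0 = 1 ≡ 1 (mod 2).
s = (0, 0, 1)^T — this equals column 1 of H (binary 001), so error is at position 1.
Correct: flip bit 1 of r = 0110000 to get c = 1110000.


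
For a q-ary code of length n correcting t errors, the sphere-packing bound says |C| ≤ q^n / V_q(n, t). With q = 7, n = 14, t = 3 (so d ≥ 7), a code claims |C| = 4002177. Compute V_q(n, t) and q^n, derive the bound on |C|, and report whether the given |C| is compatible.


V_q(n, t) = 81985, q^n = 678223072849, Hamming bound = 8272526, |C| = 4002177 ≤ bound (satisfied).

Step 1: Compute V_q(n, t) = Σ_{j=0}^3 C(n, j) (q−1)^j.
  j = 0: C(14,0)·(6)^0 = 1·1 = 1.
  j = 1: C(14,1)·(6)^1 = 14·6 = 84.
  j = 2: C(14,2)·(6)^2 = 91·36 = 3276.
  j = 3: C(14,3)·(6)^3 = 364·216 = 78624.
  V_q(n, t) = 1 + 84 + 3276 + 78624 = 81985.
Step 2: q^n = 7^14 = 678223072849.
Step 3: Hamming bound ⌊q^n / V_q(n,t)⌋ = ⌊678223072849/81985⌋ = 8272526.
Step 4: Compare |C| = 4002177 to 8272526: satisfied.
The claimed |C| lies below the Hamming bound.


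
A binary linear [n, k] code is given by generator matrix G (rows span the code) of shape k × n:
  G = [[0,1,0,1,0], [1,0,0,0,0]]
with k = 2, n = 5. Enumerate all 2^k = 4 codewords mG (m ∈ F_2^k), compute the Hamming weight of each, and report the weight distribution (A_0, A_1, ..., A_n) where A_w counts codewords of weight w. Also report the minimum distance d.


Weight distribution: A_0 = 1, A_1 = 1, A_2 = 1, A_3 = 1. Minimum distance d = 1.

Enumerate all 2^2 = 4 messages m ∈ F_2^2.
For each, compute codeword c = mG in F_2^5, then tally its weight.
  m = 00 → c = 00000, weight = 0.
  m = 10 → c = 01010, weight = 2.
  m = 01 → c = 10000, weight = 1.
  m = 11 → c = 11010, weight = 3.
Tally weights:
  weight 0: 1 codewords.
  weight 1: 1 codewords.
  weight 2: 1 codewords.
  weight 3: 1 codewords.
Minimum distance d = smallest w > 0 with A_w > 0 = 1.
Sanity: Σ A_w = 4 = 2^2 = 4 ✓.


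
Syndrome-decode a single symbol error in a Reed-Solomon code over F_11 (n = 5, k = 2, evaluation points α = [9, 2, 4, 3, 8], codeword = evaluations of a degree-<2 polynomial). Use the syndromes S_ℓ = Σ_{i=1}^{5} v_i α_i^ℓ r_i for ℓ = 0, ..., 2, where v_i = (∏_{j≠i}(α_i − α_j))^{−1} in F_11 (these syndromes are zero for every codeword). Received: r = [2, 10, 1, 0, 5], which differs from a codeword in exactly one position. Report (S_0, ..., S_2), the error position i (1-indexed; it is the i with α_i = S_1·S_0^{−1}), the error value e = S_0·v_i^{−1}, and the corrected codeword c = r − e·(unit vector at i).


S = (7, 8, 6), error at position 1, error magnitude e = 7, c = [6, 10, 1, 0, 5].

Step 1: column multipliers v_i = (∏_{j≠i}(α_i − α_j))^{−1} mod 11.
  i = 1 (α = 9): (9−2)(9−4)(9−3)(9−8) = 7·5·6·1 = 210 ≡ 1, so v_1 = 1^{−1} = 1 (mod 11).
  i = 2 (α = 2): (2−9)(2−4)(2−3)(2−8) = (−7)·(−2)·(−1)·(−6) = 84 ≡ 7, so v_2 = 7^{−1} = 8 (mod 11).
  i = 3 (α = 4): (4−9)(4−2)(4−3)(4−8) = (−5)·2·1·(−4) = 40 ≡ 7, so v_3 = 7^{−1} = 8 (mod 11).
  i = 4 (α = 3): (3−9)(3−2)(3−4)(3−8) = (−6)·1·(−1)·(−5) = −30 ≡ 3, so v_4 = 3^{−1} = 4 (mod 11).
  i = 5 (α = 8): (8−9)(8−2)(8−4)(8−3) = (−1)·6·4·5 = −120 ≡ 1, so v_5 = 1^{−1} = 1 (mod 11).
  v = [1, 8, 8, 4, 1].
Step 2: syndromes of r = [2, 10, 1, 0, 5] (all sums mod 11).
  S_0 = Σ v_i r_i = 1·2 + 8·10 + 8·1 + 4·0 + 1·5 = 95 ≡ 7.
  S_1 = Σ v_i α_i r_i = 1·9·2 + 8·2·10 + 8·4·1 + 4·3·0 + 1·8·5 = 250 ≡ 8.
  α_i^2 mod 11 = [4, 4, 5, 9, 9].
  S_2 = Σ v_i α_i^2 r_i = 1·4·2 + 8·4·10 + 8·5·1 + 4·9·0 + 1·9·5 = 413 ≡ 6.
  S = (7, 8, 6) ≠ 0, so r is not a codeword (an error is present).
Step 3: locate the error. For a single error e at position i, S_ℓ = v_i·e·α_i^ℓ, so α_err = S_1/S_0.
  S_0^{−1} = 7^{−1} = 8 (mod 11), so α_err = 8·8 = 64 ≡ 9 = α_1. Error position i = 1.
  Consistency check: S_2/S_1 = 6·7 = 42 ≡ 9 = α_err ✓ (single-error assumption holds).
Step 4: error magnitude e = S_0/v_1 = S_0·∏_{j≠1}(α_1 − α_j) = 7·1 = 7 ≡ 7 (mod 11).
Step 5: correct position 1: c_1 = r_1 − e = 2 − 7 ≡ 6 (mod 11). Hence c = [6, 10, 1, 0, 5].
  Check: interpolating c through the α_i gives m(x) = 8 + 1·x (degree < 2) with m(α_i) = c_i for every i, so c is indeed a codeword.


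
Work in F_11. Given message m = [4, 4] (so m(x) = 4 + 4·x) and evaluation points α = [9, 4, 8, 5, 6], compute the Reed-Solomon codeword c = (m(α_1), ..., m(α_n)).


c = [7, 9, 3, 2, 6]

Message polynomial: m(x) = 4 + 4·x (mod 11).
For each evaluation point α_i, compute m(α_i) mod 11:
  α_1 = 9: Horner steps 4 → 7, so m(9) = 7.
  α_2 = 4: Horner steps 4 → 9, so m(4) = 9.
  α_3 = 8: Horner steps 4 → 3, so m(8) = 3.
  α_4 = 5: Horner steps 4 → 2, so m(5) = 2.
  α_5 = 6: Horner steps 4 → 6, so m(6) = 6.
Codeword c = [7, 9, 3, 2, 6] ∈ F_11^5.


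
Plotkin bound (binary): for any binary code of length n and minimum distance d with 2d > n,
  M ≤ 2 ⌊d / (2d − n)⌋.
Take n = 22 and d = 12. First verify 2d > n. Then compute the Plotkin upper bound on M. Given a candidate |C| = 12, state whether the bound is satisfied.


Plotkin bound M ≤ 12; given |C| = 12 ≤ bound (satisfied).

Check applicability: 2d = 24, n = 22.
2d − n = 2 > 0, so Plotkin applies.
Compute d/(2d−n) = 12/2 ≈ 6.0000.
⌊d/(2d−n)⌋ = 6.
Plotkin bound: M ≤ 2·6 = 12.
Given |C| = 12, check: satisfied.
This |C| is at the Plotkin bound.


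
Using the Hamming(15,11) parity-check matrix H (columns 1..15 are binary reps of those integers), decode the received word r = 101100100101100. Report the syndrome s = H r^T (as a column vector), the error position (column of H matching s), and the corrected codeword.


s = (1, 0, 1, 0)^T, error position = 10, corrected codeword c = 101100100001100

Compute s = H r^T mod 2 one row at a time:
  s_1 = 0 + 0 + 1 + 0 + 1 + 1 + 0 + 0 = 3 ≡ 1 (mod 2).
  s_2 = 1 + 0 + 0 + 1 + 1 + 1 + 0 + 0 = 4 ≡ 0 (mod 2).
  s_3 = 0 + 1 + 0 + 1 + 1 + 0 + 0 + 0 = 3 ≡ 1 (mod 2).
  s_4 = 1 + 1 + 0 + 1 + 0 + 0 + 1 + 0 = 4 ≡ 0 (mod 2).
s = (1, 0, 1, 0)^T — this equals column 10 of H (binary 1010), so error is at position 10.
Correct: flip bit 10 of r = 101100100101100 to get c = 101100100001100.


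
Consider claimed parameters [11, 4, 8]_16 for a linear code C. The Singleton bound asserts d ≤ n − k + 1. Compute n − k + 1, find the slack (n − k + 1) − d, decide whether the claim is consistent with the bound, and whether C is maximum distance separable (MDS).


Singleton RHS = n − k + 1 = 8, slack = 0, bound satisfied, MDS.

Singleton bound: d ≤ n − k + 1.
Here n = 11, k = 4, so n − k + 1 = 8.
Given d = 8, check d ≤ 8: YES.
Slack = (n − k + 1) − d = 0.
The code is MDS (slack = 0).
Description: the claimed parameters are [11, 4, 8]_16; such a code would be MDS (meets Singleton bound).


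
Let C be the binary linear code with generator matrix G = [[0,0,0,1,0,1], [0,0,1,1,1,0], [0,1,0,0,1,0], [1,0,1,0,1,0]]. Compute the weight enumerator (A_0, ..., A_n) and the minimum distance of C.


Weight distribution: A_0 = 1, A_2 = 4, A_3 = 6, A_4 = 3, A_5 = 2. Minimum distance d = 2.

Enumerate all 2^4 = 16 messages m ∈ F_2^4.
For each, compute codeword c = mG in F_2^6, then tally its weight.
  m = 0000 → c = 000000, weight = 0.
  m = 1000 → c = 000101, weight = 2.
  m = 0100 → c = 001110, weight = 3.
  m = 1100 → c = 001011, weight = 3.
  m = 0010 → c = 010010, weight = 2.
  m = 1010 → c = 010111, weight = 4.
  m = 0110 → c = 011100, weight = 3.
  m = 1110 → c = 011001, weight = 3.
  m = 0001 → c = 101010, weight = 3.
  m = 1001 → c = 101111, weight = 5.
  m = 0101 → c = 100100, weight = 2.
  m = 1101 → c = 100001, weight = 2.
  m = 0011 → c = 111000, weight = 3.
  m = 1011 → c = 111101, weight = 5.
  m = 0111 → c = 110110, weight = 4.
  m = 1111 → c = 110011, weight = 4.
Tally weights:
  weight 0: 1 codewords.
  weight 2: 4 codewords.
  weight 3: 6 codewords.
  weight 4: 3 codewords.
  weight 5: 2 codewords.
Minimum distance d = smallest w > 0 with A_w > 0 = 2.
Sanity: Σ A_w = 16 = 2^4 = 16 ✓.


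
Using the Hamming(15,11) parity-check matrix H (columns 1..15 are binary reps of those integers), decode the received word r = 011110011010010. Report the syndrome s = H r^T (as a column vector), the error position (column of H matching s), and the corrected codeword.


s = (0, 1, 0, 0)^T, error position = 4, corrected codeword c = 011010011010010

Compute s = H r^T mod 2 one row at a time:
  s_1 = 1 + 1 + 0 + 1 + 0 + 0 + 1 + 0 = 4 ≡ 0 (mod 2).
  s_2 = 1 + 1 + 0 + 0 + 0 + 0 + 1 + 0 = 3 ≡ 1 (mod 2).
  s_3 = 1 + 1 + 0 + 0 + 0 + 1 + 1 + 0 = 4 ≡ 0 (mod 2).
  s_4 = 0 + 1 + 1 + 0 + 1 + 1 + 0 + 0 = 4 ≡ 0 (mod 2).
s = (0, 1, 0, 0)^T — this equals column 4 of H (binary 0100), so error is at position 4.
Correct: flip bit 4 of r = 011110011010010 to get c = 011010011010010.


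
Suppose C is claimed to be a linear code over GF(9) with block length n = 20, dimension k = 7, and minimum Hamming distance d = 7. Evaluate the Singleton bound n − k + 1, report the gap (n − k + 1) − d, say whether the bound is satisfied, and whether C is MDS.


Singleton RHS = n − k + 1 = 14, slack = 7, bound satisfied, not MDS.

Singleton bound: d ≤ n − k + 1.
Here n = 20, k = 7, so n − k + 1 = 14.
Given d = 7, check d ≤ 14: YES.
Slack = (n − k + 1) − d = 7.
The code is NOT MDS (slack = 7 > 0).
Description: the claimed parameters are [20, 7, 7]_9; such a code would be non-MDS.


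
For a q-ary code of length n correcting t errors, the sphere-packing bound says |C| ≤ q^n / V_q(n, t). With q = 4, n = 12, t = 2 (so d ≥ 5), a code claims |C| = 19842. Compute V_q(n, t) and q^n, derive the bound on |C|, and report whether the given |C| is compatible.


V_q(n, t) = 631, q^n = 16777216, Hamming bound = 26588, |C| = 19842 ≤ bound (satisfied).

Step 1: Compute V_q(n, t) = Σ_{j=0}^2 C(n, j) (q−1)^j.
  j = 0: C(12,0)·(3)^0 = 1·1 = 1.
  j = 1: C(12,1)·(3)^1 = 12·3 = 36.
  j = 2: C(12,2)·(3)^2 = 66·9 = 594.
  V_q(n, t) = 1 + 36 + 594 = 631.
Step 2: q^n = 4^12 = 16777216.
Step 3: Hamming bound ⌊q^n / V_q(n,t)⌋ = ⌊16777216/631⌋ = 26588.
Step 4: Compare |C| = 19842 to 26588: satisfied.
The claimed |C| lies below the Hamming bound.


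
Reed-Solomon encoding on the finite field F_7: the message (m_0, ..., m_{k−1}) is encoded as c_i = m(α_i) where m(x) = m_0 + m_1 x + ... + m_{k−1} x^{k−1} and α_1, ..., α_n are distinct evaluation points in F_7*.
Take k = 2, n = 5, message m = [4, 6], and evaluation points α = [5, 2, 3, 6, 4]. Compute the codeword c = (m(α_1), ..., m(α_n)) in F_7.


c = [6, 2, 1, 5, 0]

Message polynomial: m(x) = 4 + 6·x (mod 7).
For each evaluation point α_i, compute m(α_i) mod 7:
  α_1 = 5: Horner steps 6 → 6, so m(5) = 6.
  α_2 = 2: Horner steps 6 → 2, so m(2) = 2.
  α_3 = 3: Horner steps 6 → 1, so m(3) = 1.
  α_4 = 6: Horner steps 6 → 5, so m(6) = 5.
  α_5 = 4: Horner steps 6 → 0, so m(4) = 0.
Codeword c = [6, 2, 1, 5, 0] ∈ F_7^5.


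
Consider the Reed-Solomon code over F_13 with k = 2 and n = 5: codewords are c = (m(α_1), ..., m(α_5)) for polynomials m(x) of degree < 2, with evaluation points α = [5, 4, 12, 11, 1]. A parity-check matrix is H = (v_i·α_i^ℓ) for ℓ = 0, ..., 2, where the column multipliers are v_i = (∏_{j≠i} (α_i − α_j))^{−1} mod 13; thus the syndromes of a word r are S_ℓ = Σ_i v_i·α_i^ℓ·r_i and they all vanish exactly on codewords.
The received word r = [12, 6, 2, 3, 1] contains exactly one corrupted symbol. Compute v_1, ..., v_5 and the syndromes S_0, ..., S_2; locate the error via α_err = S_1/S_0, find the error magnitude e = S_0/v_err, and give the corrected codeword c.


S = (8, 10, 6), error at position 4, error magnitude e = 7, c = [12, 6, 2, 9, 1].

Step 1: column multipliers v_i = (∏_{j≠i}(α_i − α_j))^{−1} mod 13.
  i = 1 (α = 5): (5−4)(5−12)(5−11)(5−1) = 1·(−7)·(−6)·4 = 168 ≡ 12, so v_1 = 12^{−1} = 12 (mod 13).
  i = 2 (α = 4): (4−5)(4−12)(4−11)(4−1) = (−1)·(−8)·(−7)·3 = −168 ≡ 1, so v_2 = 1^{−1} = 1 (mod 13).
  i = 3 (α = 12): (12−5)(12−4)(12−11)(12−1) = 7·8·1·11 = 616 ≡ 5, so v_3 = 5^{−1} = 8 (mod 13).
  i = 4 (α = 11): (11−5)(11−4)(11−12)(11−1) = 6·7·(−1)·10 = −420 ≡ 9, so v_4 = 9^{−1} = 3 (mod 13).
  i = 5 (α = 1): (1−5)(1−4)(1−12)(1−11) = (−4)·(−3)·(−11)·(−10) = 1320 ≡ 7, so v_5 = 7^{−1} = 2 (mod 13).
  v = [12, 1, 8, 3, 2].
Step 2: syndromes of r = [12, 6, 2, 3, 1] (all sums mod 13).
  S_0 = Σ v_i r_i = 12·12 + 1·6 + 8·2 + 3·3 + 2·1 = 177 ≡ 8.
  S_1 = Σ v_i α_i r_i = 12·5·12 + 1·4·6 + 8·12·2 + 3·11·3 + 2·1·1 = 1037 ≡ 10.
  α_i^2 mod 13 = [12, 3, 1, 4, 1].
  S_2 = Σ v_i α_i^2 r_i = 12·12·12 + 1·3·6 + 8·1·2 + 3·4·3 + 2·1·1 = 1800 ≡ 6.
  S = (8, 10, 6) ≠ 0, so r is not a codeword (an error is present).
Step 3: locate the error. For a single error e at position i, S_ℓ = v_i·e·α_i^ℓ, so α_err = S_1/S_0.
  S_0^{−1} = 8^{−1} = 5 (mod 13), so α_err = 10·5 = 50 ≡ 11 = α_4. Error position i = 4.
  Consistency check: S_2/S_1 = 6·4 = 24 ≡ 11 = α_err ✓ (single-error assumption holds).
Step 4: error magnitude e = S_0/v_4 = S_0·∏_{j≠4}(α_4 − α_j) = 8·9 = 72 ≡ 7 (mod 13).
Step 5: correct position 4: c_4 = r_4 − e = 3 − 7 ≡ 9 (mod 13). Hence c = [12, 6, 2, 9, 1].
  Check: interpolating c through the α_i gives m(x) = 8 + 6·x (degree < 2) with m(α_i) = c_i for every i, so c is indeed a codeword.


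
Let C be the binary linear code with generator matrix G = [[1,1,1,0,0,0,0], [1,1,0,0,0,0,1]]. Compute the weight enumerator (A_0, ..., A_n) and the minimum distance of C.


Weight distribution: A_0 = 1, A_2 = 1, A_3 = 2. Minimum distance d = 2.

Enumerate all 2^2 = 4 messages m ∈ F_2^2.
For each, compute codeword c = mG in F_2^7, then tally its weight.
  m = 00 → c = 0000000, weight = 0.
  m = 10 → c = 1110000, weight = 3.
  m = 01 → c = 1100001, weight = 3.
  m = 11 → c = 0010001, weight = 2.
Tally weights:
  weight 0: 1 codewords.
  weight 2: 1 codewords.
  weight 3: 2 codewords.
Minimum distance d = smallest w > 0 with A_w > 0 = 2.
Sanity: Σ A_w = 4 = 2^2 = 4 ✓.


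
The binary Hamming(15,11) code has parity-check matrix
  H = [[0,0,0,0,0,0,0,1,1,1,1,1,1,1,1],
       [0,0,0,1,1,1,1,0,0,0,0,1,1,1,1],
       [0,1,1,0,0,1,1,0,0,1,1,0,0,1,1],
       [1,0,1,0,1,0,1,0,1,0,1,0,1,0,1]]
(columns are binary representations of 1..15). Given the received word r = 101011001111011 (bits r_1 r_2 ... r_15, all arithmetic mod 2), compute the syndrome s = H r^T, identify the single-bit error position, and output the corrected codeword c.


s = (0, 1, 0, 0)^T, error position = 4, corrected codeword c = 101111001111011

Compute s = H r^T mod 2 one row at a time:
  s_1 = 0 + 1 + 1 + 1 + 1 + 0 + 1 + 1 = 6 ≡ 0 (mod 2).
  s_2 = 0 + 1 + 1 + 0 + 1 + 0 + 1 + 1 = 5 ≡ 1 (mod 2).
  s_3 = 0 + 1 + 1 + 0 + 1 + 1 + 1 + 1 = 6 ≡ 0 (mod 2).
  s_4 = 1 + 1 + 1 + 0 + 1 + 1 + 0 + 1 = 6 ≡ 0 (mod 2).
s = (0, 1, 0, 0)^T — this equals column 4 of H (binary 0100), so error is at position 4.
Correct: flip bit 4 of r = 101011001111011 to get c = 101111001111011.


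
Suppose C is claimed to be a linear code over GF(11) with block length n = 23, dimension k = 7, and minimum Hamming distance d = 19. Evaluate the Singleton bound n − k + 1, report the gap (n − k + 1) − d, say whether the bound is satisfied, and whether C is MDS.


Singleton RHS = n − k + 1 = 17, slack = -2, bound violated (no such code; not MDS).

Singleton bound: d ≤ n − k + 1.
Here n = 23, k = 7, so n − k + 1 = 17.
Given d = 19, check d ≤ 17: NO.
Slack = (n − k + 1) − d = -2.
The slack is negative: d = 19 exceeds n − k + 1 = 17 by 2, so the Singleton bound is violated and no linear [23, 7, 19]_11 code can exist. In particular it is not MDS (MDS requires d = n − k + 1 exactly).
Description: the claimed parameters are [23, 7, 19]_11; such a code would be impossible (violates the Singleton bound).


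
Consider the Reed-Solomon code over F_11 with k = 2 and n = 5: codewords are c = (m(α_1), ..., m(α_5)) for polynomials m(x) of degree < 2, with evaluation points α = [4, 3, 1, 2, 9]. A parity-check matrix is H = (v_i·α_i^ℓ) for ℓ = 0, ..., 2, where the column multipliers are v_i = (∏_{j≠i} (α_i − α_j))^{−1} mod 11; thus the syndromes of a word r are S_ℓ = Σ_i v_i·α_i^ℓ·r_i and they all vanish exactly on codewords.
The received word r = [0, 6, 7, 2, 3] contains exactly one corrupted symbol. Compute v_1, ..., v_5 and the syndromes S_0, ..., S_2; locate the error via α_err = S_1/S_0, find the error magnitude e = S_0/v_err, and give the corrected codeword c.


S = (7, 3, 6), error at position 4, error magnitude e = 1, c = [0, 6, 7, 1, 3].

Step 1: column multipliers v_i = (∏_{j≠i}(α_i − α_j))^{−1} mod 11.
  i = 1 (α = 4): (4−3)(4−1)(4−2)(4−9) = 1·3·2·(−5) = −30 ≡ 3, so v_1 = 3^{−1} = 4 (mod 11).
  i = 2 (α = 3): (3−4)(3−1)(3−2)(3−9) = (−1)·2·1·(−6) = 12 ≡ 1, so v_2 = 1^{−1} = 1 (mod 11).
  i = 3 (α = 1): (1−4)(1−3)(1−2)(1−9) = (−3)·(−2)·(−1)·(−8) = 48 ≡ 4, so v_3 = 4^{−1} = 3 (mod 11).
  i = 4 (α = 2): (2−4)(2−3)(2−1)(2−9) = (−2)·(−1)·1·(−7) = −14 ≡ 8, so v_4 = 8^{−1} = 7 (mod 11).
  i = 5 (α = 9): (9−4)(9−3)(9−1)(9−2) = 5·6·8·7 = 1680 ≡ 8, so v_5 = 8^{−1} = 7 (mod 11).
  v = [4, 1, 3, 7, 7].
Step 2: syndromes of r = [0, 6, 7, 2, 3] (all sums mod 11).
  S_0 = Σ v_i r_i = 4·0 + 1·6 + 3·7 + 7·2 + 7·3 = 62 ≡ 7.
  S_1 = Σ v_i α_i r_i = 4·4·0 + 1·3·6 + 3·1·7 + 7·2·2 + 7·9·3 = 256 ≡ 3.
  α_i^2 mod 11 = [5, 9, 1, 4, 4].
  S_2 = Σ v_i α_i^2 r_i = 4·5·0 + 1·9·6 + 3·1·7 + 7·4·2 + 7·4·3 = 215 ≡ 6.
  S = (7, 3, 6) ≠ 0, so r is not a codeword (an error is present).
Step 3: locate the error. For a single error e at position i, S_ℓ = v_i·e·α_i^ℓ, so α_err = S_1/S_0.
  S_0^{−1} = 7^{−1} = 8 (mod 11), so α_err = 3·8 = 24 ≡ 2 = α_4. Error position i = 4.
  Consistency check: S_2/S_1 = 6·4 = 24 ≡ 2 = α_err ✓ (single-error assumption holds).
Step 4: error magnitude e = S_0/v_4 = S_0·∏_{j≠4}(α_4 − α_j) = 7·8 = 56 ≡ 1 (mod 11).
Step 5: correct position 4: c_4 = r_4 − e = 2 − 1 ≡ 1 (mod 11). Hence c = [0, 6, 7, 1, 3].
  Check: interpolating c through the α_i gives m(x) = 2 + 5·x (degree < 2) with m(α_i) = c_i for every i, so c is indeed a codeword.


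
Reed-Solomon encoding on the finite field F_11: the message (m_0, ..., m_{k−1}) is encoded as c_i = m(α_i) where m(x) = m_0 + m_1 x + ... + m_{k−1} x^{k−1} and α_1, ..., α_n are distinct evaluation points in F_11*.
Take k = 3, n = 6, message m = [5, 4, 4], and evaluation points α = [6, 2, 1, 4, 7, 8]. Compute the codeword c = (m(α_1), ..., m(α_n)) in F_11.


c = [8, 7, 2, 8, 9, 7]

Message polynomial: m(x) = 5 + 4·x + 4·x^2 (mod 11).
For each evaluation point α_i, compute m(α_i) mod 11:
  α_1 = 6: Horner steps 4 → 6 → 8, so m(6) = 8.
  α_2 = 2: Horner steps 4 → 1 → 7, so m(2) = 7.
  α_3 = 1: Horner steps 4 → 8 → 2, so m(1) = 2.
  α_4 = 4: Horner steps 4 → 9 → 8, so m(4) = 8.
  α_5 = 7: Horner steps 4 → 10 → 9, so m(7) = 9.
  α_6 = 8: Horner steps 4 → 3 → 7, so m(8) = 7.
Codeword c = [8, 7, 2, 8, 9, 7] ∈ F_11^6.


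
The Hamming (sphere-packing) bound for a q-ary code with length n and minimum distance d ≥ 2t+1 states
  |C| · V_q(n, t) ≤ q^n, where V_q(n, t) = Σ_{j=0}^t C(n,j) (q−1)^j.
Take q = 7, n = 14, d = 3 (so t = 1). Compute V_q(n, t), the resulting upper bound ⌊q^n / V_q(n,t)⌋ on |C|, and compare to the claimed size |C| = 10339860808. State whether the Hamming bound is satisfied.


V_q(n, t) = 85, q^n = 678223072849, Hamming bound = 7979094974, |C| = 10339860808 > bound (violated).

Step 1: Compute V_q(n, t) = Σ_{j=0}^1 C(n, j) (q−1)^j.
  j = 0: C(14,0)·(6)^0 = 1·1 = 1.
  j = 1: C(14,1)·(6)^1 = 14·6 = 84.
  V_q(n, t) = 1 + 84 = 85.
Step 2: q^n = 7^14 = 678223072849.
Step 3: Hamming bound ⌊q^n / V_q(n,t)⌋ = ⌊678223072849/85⌋ = 7979094974.
Step 4: Compare |C| = 10339860808 to 7979094974: violated.
The claimed |C| lies above the Hamming bound, so no 7-ary code of length 14 with d ≥ 3 can have 10339860808 codewords.


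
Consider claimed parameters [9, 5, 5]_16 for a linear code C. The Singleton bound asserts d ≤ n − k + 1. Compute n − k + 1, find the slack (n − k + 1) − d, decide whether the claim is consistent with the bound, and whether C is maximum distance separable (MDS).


Singleton RHS = n − k + 1 = 5, slack = 0, bound satisfied, MDS.

Singleton bound: d ≤ n − k + 1.
Here n = 9, k = 5, so n − k + 1 = 5.
Given d = 5, check d ≤ 5: YES.
Slack = (n − k + 1) − d = 0.
The code is MDS (slack = 0).
Description: the claimed parameters are [9, 5, 5]_16; such a code would be MDS (meets Singleton bound).


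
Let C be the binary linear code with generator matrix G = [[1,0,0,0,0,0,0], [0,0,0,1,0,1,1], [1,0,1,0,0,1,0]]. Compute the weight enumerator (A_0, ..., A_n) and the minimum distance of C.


Weight distribution: A_0 = 1, A_1 = 1, A_2 = 1, A_3 = 3, A_4 = 2. Minimum distance d = 1.

Enumerate all 2^3 = 8 messages m ∈ F_2^3.
For each, compute codeword c = mG in F_2^7, then tally its weight.
  m = 000 → c = 0000000, weight = 0.
  m = 100 → c = 1000000, weight = 1.
  m = 010 → c = 0001011, weight = 3.
  m = 110 → c = 1001011, weight = 4.
  m = 001 → c = 1010010, weight = 3.
  m = 101 → c = 0010010, weight = 2.
  m = 011 → c = 1011001, weight = 4.
  m = 111 → c = 0011001, weight = 3.
Tally weights:
  weight 0: 1 codewords.
  weight 1: 1 codewords.
  weight 2: 1 codewords.
  weight 3: 3 codewords.
  weight 4: 2 codewords.
Minimum distance d = smallest w > 0 with A_w > 0 = 1.
Sanity: Σ A_w = 8 = 2^3 = 8 ✓.


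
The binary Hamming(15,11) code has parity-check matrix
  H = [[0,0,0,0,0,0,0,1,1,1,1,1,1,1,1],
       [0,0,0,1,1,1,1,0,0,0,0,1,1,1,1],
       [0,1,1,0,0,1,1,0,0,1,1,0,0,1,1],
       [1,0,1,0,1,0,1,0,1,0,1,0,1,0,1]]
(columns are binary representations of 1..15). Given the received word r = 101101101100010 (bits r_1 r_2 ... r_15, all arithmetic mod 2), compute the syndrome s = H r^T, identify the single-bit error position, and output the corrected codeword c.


s = (1, 0, 1, 0)^T, error position = 10, corrected codeword c = 101101101000010

Compute s = H r^T mod 2 one row at a time:
  s_1 = 0 + 1 + 1 + 0 + 0 + 0 + 1 + 0 = 3 ≡ 1 (mod 2).
  s_2 = 1 + 0 + 1 + 1 + 0 + 0 + 1 + 0 = 4 ≡ 0 (mod 2).
  s_3 = 0 + 1 + 1 + 1 + 1 + 0 + 1 + 0 = 5 ≡ 1 (mod 2).
  s_4 = 1 + 1 + 0 + 1 + 1 + 0 + 0 + 0 = 4 ≡ 0 (mod 2).
s = (1, 0, 1, 0)^T — this equals column 10 of H (binary 1010), so error is at position 10.
Correct: flip bit 10 of r = 101101101100010 to get c = 101101101000010.


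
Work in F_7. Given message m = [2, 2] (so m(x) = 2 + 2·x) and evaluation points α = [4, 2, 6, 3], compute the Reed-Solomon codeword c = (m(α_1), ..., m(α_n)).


c = [3, 6, 0, 1]

Message polynomial: m(x) = 2 + 2·x (mod 7).
For each evaluation point α_i, compute m(α_i) mod 7:
  α_1 = 4: Horner steps 2 → 3, so m(4) = 3.
  α_2 = 2: Horner steps 2 → 6, so m(2) = 6.
  α_3 = 6: Horner steps 2 → 0, so m(6) = 0.
  α_4 = 3: Horner steps 2 → 1, so m(3) = 1.
Codeword c = [3, 6, 0, 1] ∈ F_7^4.


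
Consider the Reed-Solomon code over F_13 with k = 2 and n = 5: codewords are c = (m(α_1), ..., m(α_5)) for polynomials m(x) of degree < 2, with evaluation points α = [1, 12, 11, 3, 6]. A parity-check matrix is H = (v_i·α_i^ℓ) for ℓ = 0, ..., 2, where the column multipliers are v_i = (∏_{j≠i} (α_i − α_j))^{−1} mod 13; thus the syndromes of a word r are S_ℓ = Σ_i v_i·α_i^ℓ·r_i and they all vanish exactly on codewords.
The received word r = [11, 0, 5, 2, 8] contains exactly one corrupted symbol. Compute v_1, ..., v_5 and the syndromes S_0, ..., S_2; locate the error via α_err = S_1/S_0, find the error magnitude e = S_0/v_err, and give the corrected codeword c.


S = (5, 8, 5), error at position 2, error magnitude e = 6, c = [11, 7, 5, 2, 8].

Step 1: column multipliers v_i = (∏_{j≠i}(α_i − α_j))^{−1} mod 13.
  i = 1 (α = 1): (1−12)(1−11)(1−3)(1−6) = (−11)·(−10)·(−2)·(−5) = 1100 ≡ 8, so v_1 = 8^{−1} = 5 (mod 13).
  i = 2 (α = 12): (12−1)(12−11)(12−3)(12−6) = 11·1·9·6 = 594 ≡ 9, so v_2 = 9^{−1} = 3 (mod 13).
  i = 3 (α = 11): (11−1)(11−12)(11−3)(11−6) = 10·(−1)·8·5 = −400 ≡ 3, so v_3 = 3^{−1} = 9 (mod 13).
  i = 4 (α = 3): (3−1)(3−12)(3−11)(3−6) = 2·(−9)·(−8)·(−3) = −432 ≡ 10, so v_4 = 10^{−1} = 4 (mod 13).
  i = 5 (α = 6): (6−1)(6−12)(6−11)(6−3) = 5·(−6)·(−5)·3 = 450 ≡ 8, so v_5 = 8^{−1} = 5 (mod 13).
  v = [5, 3, 9, 4, 5].
Step 2: syndromes of r = [11, 0, 5, 2, 8] (all sums mod 13).
  S_0 = Σ v_i r_i = 5·11 + 3·0 + 9·5 + 4·2 + 5·8 = 148 ≡ 5.
  S_1 = Σ v_i α_i r_i = 5·1·11 + 3·12·0 + 9·11·5 + 4·3·2 + 5·6·8 = 814 ≡ 8.
  α_i^2 mod 13 = [1, 1, 4, 9, 10].
  S_2 = Σ v_i α_i^2 r_i = 5·1·11 + 3·1·0 + 9·4·5 + 4·9·2 + 5·10·8 = 707 ≡ 5.
  S = (5, 8, 5) ≠ 0, so r is not a codeword (an error is present).
Step 3: locate the error. For a single error e at position i, S_ℓ = v_i·e·α_i^ℓ, so α_err = S_1/S_0.
  S_0^{−1} = 5^{−1} = 8 (mod 13), so α_err = 8·8 = 64 ≡ 12 = α_2. Error position i = 2.
  Consistency check: S_2/S_1 = 5·5 = 25 ≡ 12 = α_err ✓ (single-error assumption holds).
Step 4: error magnitude e = S_0/v_2 = S_0·∏_{j≠2}(α_2 − α_j) = 5·9 = 45 ≡ 6 (mod 13).
Step 5: correct position 2: c_2 = r_2 − e = 0 − 6 ≡ 7 (mod 13). Hence c = [11, 7, 5, 2, 8].
  Check: interpolating c through the α_i gives m(x) = 9 + 2·x (degree < 2) with m(α_i) = c_i for every i, so c is indeed a codeword.


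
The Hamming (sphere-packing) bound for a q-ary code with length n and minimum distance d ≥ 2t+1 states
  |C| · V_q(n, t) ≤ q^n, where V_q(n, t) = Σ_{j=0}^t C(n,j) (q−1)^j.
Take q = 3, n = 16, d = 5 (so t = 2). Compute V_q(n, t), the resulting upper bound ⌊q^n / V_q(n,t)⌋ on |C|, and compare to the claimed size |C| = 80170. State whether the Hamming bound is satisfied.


V_q(n, t) = 513, q^n = 43046721, Hamming bound = 83911, |C| = 80170 ≤ bound (satisfied).

Step 1: Compute V_q(n, t) = Σ_{j=0}^2 C(n, j) (q−1)^j.
  j = 0: C(16,0)·(2)^0 = 1·1 = 1.
  j = 1: C(16,1)·(2)^1 = 16·2 = 32.
  j = 2: C(16,2)·(2)^2 = 120·4 = 480.
  V_q(n, t) = 1 + 32 + 480 = 513.
Step 2: q^n = 3^16 = 43046721.
Step 3: Hamming bound ⌊q^n / V_q(n,t)⌋ = ⌊43046721/513⌋ = 83911.
Step 4: Compare |C| = 80170 to 83911: satisfied.
The claimed |C| lies below the Hamming bound.


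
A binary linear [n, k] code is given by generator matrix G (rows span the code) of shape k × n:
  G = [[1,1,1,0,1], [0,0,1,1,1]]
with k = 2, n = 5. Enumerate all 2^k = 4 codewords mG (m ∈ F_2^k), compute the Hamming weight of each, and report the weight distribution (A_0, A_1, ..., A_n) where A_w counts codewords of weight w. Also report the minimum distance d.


Weight distribution: A_0 = 1, A_3 = 2, A_4 = 1. Minimum distance d = 3.

Enumerate all 2^2 = 4 messages m ∈ F_2^2.
For each, compute codeword c = mG in F_2^5, then tally its weight.
  m = 00 → c = 00000, weight = 0.
  m = 10 → c = 11101, weight = 4.
  m = 01 → c = 00111, weight = 3.
  m = 11 → c = 11010, weight = 3.
Tally weights:
  weight 0: 1 codewords.
  weight 3: 2 codewords.
  weight 4: 1 codewords.
Minimum distance d = smallest w > 0 with A_w > 0 = 3.
Sanity: Σ A_w = 4 = 2^2 = 4 ✓.


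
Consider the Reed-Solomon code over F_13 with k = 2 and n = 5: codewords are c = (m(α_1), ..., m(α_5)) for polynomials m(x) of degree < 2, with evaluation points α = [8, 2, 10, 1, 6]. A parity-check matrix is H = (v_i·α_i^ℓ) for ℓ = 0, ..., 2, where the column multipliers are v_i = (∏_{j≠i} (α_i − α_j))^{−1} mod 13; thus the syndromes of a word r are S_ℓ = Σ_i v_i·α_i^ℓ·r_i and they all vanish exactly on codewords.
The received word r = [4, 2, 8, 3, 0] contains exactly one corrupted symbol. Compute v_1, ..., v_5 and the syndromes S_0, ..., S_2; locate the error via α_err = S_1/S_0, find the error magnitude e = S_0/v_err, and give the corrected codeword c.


S = (12, 11, 9), error at position 2, error magnitude e = 10, c = [4, 5, 8, 3, 0].

Step 1: column multipliers v_i = (∏_{j≠i}(α_i − α_j))^{−1} mod 13.
  i = 1 (α = 8): (8−2)(8−10)(8−1)(8−6) = 6·(−2)·7·2 = −168 ≡ 1, so v_1 = 1^{−1} = 1 (mod 13).
  i = 2 (α = 2): (2−8)(2−10)(2−1)(2−6) = (−6)·(−8)·1·(−4) = −192 ≡ 3, so v_2 = 3^{−1} = 9 (mod 13).
  i = 3 (α = 10): (10−8)(10−2)(10−1)(10−6) = 2·8·9·4 = 576 ≡ 4, so v_3 = 4^{−1} = 10 (mod 13).
  i = 4 (α = 1): (1−8)(1−2)(1−10)(1−6) = (−7)·(−1)·(−9)·(−5) = 315 ≡ 3, so v_4 = 3^{−1} = 9 (mod 13).
  i = 5 (α = 6): (6−8)(6−2)(6−10)(6−1) = (−2)·4·(−4)·5 = 160 ≡ 4, so v_5 = 4^{−1} = 10 (mod 13).
  v = [1, 9, 10, 9, 10].
Step 2: syndromes of r = [4, 2, 8, 3, 0] (all sums mod 13).
  S_0 = Σ v_i r_i = 1·4 + 9·2 + 10·8 + 9·3 + 10·0 = 129 ≡ 12.
  S_1 = Σ v_i α_i r_i = 1·8·4 + 9·2·2 + 10·10·8 + 9·1·3 + 10·6·0 = 895 ≡ 11.
  α_i^2 mod 13 = [12, 4, 9, 1, 10].
  S_2 = Σ v_i α_i^2 r_i = 1·12·4 + 9·4·2 + 10·9·8 + 9·1·3 + 10·10·0 = 867 ≡ 9.
  S = (12, 11, 9) ≠ 0, so r is not a codeword (an error is present).
Step 3: locate the error. For a single error e at position i, S_ℓ = v_i·e·α_i^ℓ, so α_err = S_1/S_0.
  S_0^{−1} = 12^{−1} = 12 (mod 13), so α_err = 11·12 = 132 ≡ 2 = α_2. Error position i = 2.
  Consistency check: S_2/S_1 = 9·6 = 54 ≡ 2 = α_err ✓ (single-error assumption holds).
Step 4: error magnitude e = S_0/v_2 = S_0·∏_{j≠2}(α_2 − α_j) = 12·3 = 36 ≡ 10 (mod 13).
Step 5: correct position 2: c_2 = r_2 − e = 2 − 10 ≡ 5 (mod 13). Hence c = [4, 5, 8, 3, 0].
  Check: interpolating c through the α_i gives m(x) = 1 + 2·x (degree < 2) with m(α_i) = c_i for every i, so c is indeed a codeword.


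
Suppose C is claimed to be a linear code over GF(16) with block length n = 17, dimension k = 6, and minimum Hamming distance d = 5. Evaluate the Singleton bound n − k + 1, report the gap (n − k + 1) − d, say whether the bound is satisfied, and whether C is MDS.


Singleton RHS = n − k + 1 = 12, slack = 7, bound satisfied, not MDS.

Singleton bound: d ≤ n − k + 1.
Here n = 17, k = 6, so n − k + 1 = 12.
Given d = 5, check d ≤ 12: YES.
Slack = (n − k + 1) − d = 7.
The code is NOT MDS (slack = 7 > 0).
Description: the claimed parameters are [17, 6, 5]_16; such a code would be non-MDS.


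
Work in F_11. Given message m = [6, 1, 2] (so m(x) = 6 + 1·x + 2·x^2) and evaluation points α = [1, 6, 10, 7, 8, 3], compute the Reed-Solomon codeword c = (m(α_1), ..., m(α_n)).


c = [9, 7, 7, 1, 10, 5]

Message polynomial: m(x) = 6 + 1·x + 2·x^2 (mod 11).
For each evaluation point α_i, compute m(α_i) mod 11:
  α_1 = 1: Horner steps 2 → 3 → 9, so m(1) = 9.
  α_2 = 6: Horner steps 2 → 2 → 7, so m(6) = 7.
  α_3 = 10: Horner steps 2 → 10 → 7, so m(10) = 7.
  α_4 = 7: Horner steps 2 → 4 → 1, so m(7) = 1.
  α_5 = 8: Horner steps 2 → 6 → 10, so m(8) = 10.
  α_6 = 3: Horner steps 2 → 7 → 5, so m(3) = 5.
Codeword c = [9, 7, 7, 1, 10, 5] ∈ F_11^6.


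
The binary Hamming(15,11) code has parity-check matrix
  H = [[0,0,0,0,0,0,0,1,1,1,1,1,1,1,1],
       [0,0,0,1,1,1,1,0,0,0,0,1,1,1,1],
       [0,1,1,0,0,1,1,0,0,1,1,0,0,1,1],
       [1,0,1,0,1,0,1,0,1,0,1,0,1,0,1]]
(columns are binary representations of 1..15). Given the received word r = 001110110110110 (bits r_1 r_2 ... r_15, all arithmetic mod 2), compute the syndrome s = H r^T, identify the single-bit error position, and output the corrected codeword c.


s = (1, 1, 1, 1)^T, error position = 15, corrected codeword c = 001110110110111

Compute s = H r^T mod 2 one row at a time:
  s_1 = 1 + 0 + 1 + 1 + 0 + 1 + 1 + 0 = 5 ≡ 1 (mod 2).
  s_2 = 1 + 1 + 0 + 1 + 0 + 1 + 1 + 0 = 5 ≡ 1 (mod 2).
  s_3 = 0 + 1 + 0 + 1 + 1 + 1 + 1 + 0 = 5 ≡ 1 (mod 2).
  s_4 = 0 + 1 + 1 + 1 + 0 + 1 + 1 + 0 = 5 ≡ 1 (mod 2).
s = (1, 1, 1, 1)^T — this equals column 15 of H (binary 1111), so error is at position 15.
Correct: flip bit 15 of r = 001110110110110 to get c = 001110110110111.


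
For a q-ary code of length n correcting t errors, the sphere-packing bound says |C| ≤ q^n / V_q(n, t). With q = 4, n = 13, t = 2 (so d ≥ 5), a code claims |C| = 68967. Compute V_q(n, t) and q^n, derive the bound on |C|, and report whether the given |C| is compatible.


V_q(n, t) = 742, q^n = 67108864, Hamming bound = 90443, |C| = 68967 ≤ bound (satisfied).

Step 1: Compute V_q(n, t) = Σ_{j=0}^2 C(n, j) (q−1)^j.
  j = 0: C(13,0)·(3)^0 = 1·1 = 1.
  j = 1: C(13,1)·(3)^1 = 13·3 = 39.
  j = 2: C(13,2)·(3)^2 = 78·9 = 702.
  V_q(n, t) = 1 + 39 + 702 = 742.
Step 2: q^n = 4^13 = 67108864.
Step 3: Hamming bound ⌊q^n / V_q(n,t)⌋ = ⌊67108864/742⌋ = 90443.
Step 4: Compare |C| = 68967 to 90443: satisfied.
The claimed |C| lies below the Hamming bound.


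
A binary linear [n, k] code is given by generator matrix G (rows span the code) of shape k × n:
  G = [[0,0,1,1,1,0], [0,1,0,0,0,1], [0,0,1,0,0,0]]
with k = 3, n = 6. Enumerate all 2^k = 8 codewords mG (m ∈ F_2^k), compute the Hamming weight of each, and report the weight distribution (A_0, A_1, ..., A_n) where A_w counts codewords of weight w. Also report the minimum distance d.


Weight distribution: A_0 = 1, A_1 = 1, A_2 = 2, A_3 = 2, A_4 = 1, A_5 = 1. Minimum distance d = 1.

Enumerate all 2^3 = 8 messages m ∈ F_2^3.
For each, compute codeword c = mG in F_2^6, then tally its weight.
  m = 000 → c = 000000, weight = 0.
  m = 100 → c = 001110, weight = 3.
  m = 010 → c = 010001, weight = 2.
  m = 110 → c = 011111, weight = 5.
  m = 001 → c = 001000, weight = 1.
  m = 101 → c = 000110, weight = 2.
  m = 011 → c = 011001, weight = 3.
  m = 111 → c = 010111, weight = 4.
Tally weights:
  weight 0: 1 codewords.
  weight 1: 1 codewords.
  weight 2: 2 codewords.
  weight 3: 2 codewords.
  weight 4: 1 codewords.
  weight 5: 1 codewords.
Minimum distance d = smallest w > 0 with A_w > 0 = 1.
Sanity: Σ A_w = 8 = 2^3 = 8 ✓.


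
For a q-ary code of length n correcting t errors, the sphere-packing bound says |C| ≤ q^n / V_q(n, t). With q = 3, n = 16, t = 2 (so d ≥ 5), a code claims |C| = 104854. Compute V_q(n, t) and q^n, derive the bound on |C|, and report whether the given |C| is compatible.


V_q(n, t) = 513, q^n = 43046721, Hamming bound = 83911, |C| = 104854 > bound (violated).

Step 1: Compute V_q(n, t) = Σ_{j=0}^2 C(n, j) (q−1)^j.
  j = 0: C(16,0)·(2)^0 = 1·1 = 1.
  j = 1: C(16,1)·(2)^1 = 16·2 = 32.
  j = 2: C(16,2)·(2)^2 = 120·4 = 480.
  V_q(n, t) = 1 + 32 + 480 = 513.
Step 2: q^n = 3^16 = 43046721.
Step 3: Hamming bound ⌊q^n / V_q(n,t)⌋ = ⌊43046721/513⌋ = 83911.
Step 4: Compare |C| = 104854 to 83911: violated.
The claimed |C| lies above the Hamming bound, so no 3-ary code of length 16 with d ≥ 5 can have 104854 codewords.


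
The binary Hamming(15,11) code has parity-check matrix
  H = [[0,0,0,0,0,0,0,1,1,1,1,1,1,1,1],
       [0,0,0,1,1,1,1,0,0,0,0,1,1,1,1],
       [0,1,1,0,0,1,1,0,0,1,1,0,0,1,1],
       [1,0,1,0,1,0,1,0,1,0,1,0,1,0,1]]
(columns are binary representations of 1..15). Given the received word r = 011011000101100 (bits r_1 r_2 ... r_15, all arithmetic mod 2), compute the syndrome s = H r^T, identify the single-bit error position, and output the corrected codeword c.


s = (1, 0, 0, 1)^T, error position = 9, corrected codeword c = 011011001101100

Compute s = H r^T mod 2 one row at a time:
  s_1 = 0 + 0 + 1 + 0 + 1 + 1 + 0 + 0 = 3 ≡ 1 (mod 2).
  s_2 = 0 + 1 + 1 + 0 + 1 + 1 + 0 + 0 = 4 ≡ 0 (mod 2).
  s_3 = 1 + 1 + 1 + 0 + 1 + 0 + 0 + 0 = 4 ≡ 0 (mod 2).
  s_4 = 0 + 1 + 1 + 0 + 0 + 0 + 1 + 0 = 3 ≡ 1 (mod 2).
s = (1, 0, 0, 1)^T — this equals column 9 of H (binary 1001), so error is at position 9.
Correct: flip bit 9 of r = 011011000101100 to get c = 011011001101100.


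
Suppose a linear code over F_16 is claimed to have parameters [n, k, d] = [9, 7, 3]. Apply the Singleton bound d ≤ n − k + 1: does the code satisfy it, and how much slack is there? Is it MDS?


Singleton RHS = n − k + 1 = 3, slack = 0, bound satisfied, MDS.

Singleton bound: d ≤ n − k + 1.
Here n = 9, k = 7, so n − k + 1 = 3.
Given d = 3, check d ≤ 3: YES.
Slack = (n − k + 1) − d = 0.
The code is MDS (slack = 0).
Description: the claimed parameters are [9, 7, 3]_16; such a code would be MDS (meets Singleton bound).


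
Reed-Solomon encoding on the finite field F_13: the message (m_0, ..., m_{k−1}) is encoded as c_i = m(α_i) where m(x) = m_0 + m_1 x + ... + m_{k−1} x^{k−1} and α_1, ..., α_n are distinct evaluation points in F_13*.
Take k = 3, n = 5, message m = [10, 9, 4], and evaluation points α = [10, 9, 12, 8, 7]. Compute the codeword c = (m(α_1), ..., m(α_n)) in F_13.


c = [6, 12, 5, 0, 9]

Message polynomial: m(x) = 10 + 9·x + 4·x^2 (mod 13).
For each evaluation point α_i, compute m(α_i) mod 13:
  α_1 = 10: Horner steps 4 → 10 → 6, so m(10) = 6.
  α_2 = 9: Horner steps 4 → 6 → 12, so m(9) = 12.
  α_3 = 12: Horner steps 4 → 5 → 5, so m(12) = 5.
  α_4 = 8: Horner steps 4 → 2 → 0, so m(8) = 0.
  α_5 = 7: Horner steps 4 → 11 → 9, so m(7) = 9.
Codeword c = [6, 12, 5, 0, 9] ∈ F_13^5.


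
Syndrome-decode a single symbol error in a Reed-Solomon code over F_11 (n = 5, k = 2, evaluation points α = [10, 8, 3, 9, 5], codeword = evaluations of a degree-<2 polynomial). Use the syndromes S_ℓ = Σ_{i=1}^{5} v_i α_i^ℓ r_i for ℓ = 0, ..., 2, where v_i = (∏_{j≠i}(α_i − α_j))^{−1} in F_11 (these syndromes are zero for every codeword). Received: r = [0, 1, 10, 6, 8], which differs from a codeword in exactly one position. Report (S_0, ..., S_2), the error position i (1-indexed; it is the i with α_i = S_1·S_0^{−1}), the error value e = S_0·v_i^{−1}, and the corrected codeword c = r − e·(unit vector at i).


S = (6, 7, 10), error at position 3, error magnitude e = 1, c = [0, 1, 9, 6, 8].

Step 1: column multipliers v_i = (∏_{j≠i}(α_i − α_j))^{−1} mod 11.
  i = 1 (α = 10): (10−8)(10−3)(10−9)(10−5) = 2·7·1·5 = 70 ≡ 4, so v_1 = 4^{−1} = 3 (mod 11).
  i = 2 (α = 8): (8−10)(8−3)(8−9)(8−5) = (−2)·5·(−1)·3 = 30 ≡ 8, so v_2 = 8^{−1} = 7 (mod 11).
  i = 3 (α = 3): (3−10)(3−8)(3−9)(3−5) = (−7)·(−5)·(−6)·(−2) = 420 ≡ 2, so v_3 = 2^{−1} = 6 (mod 11).
  i = 4 (α = 9): (9−10)(9−8)(9−3)(9−5) = (−1)·1·6·4 = −24 ≡ 9, so v_4 = 9^{−1} = 5 (mod 11).
  i = 5 (α = 5): (5−10)(5−8)(5−3)(5−9) = (−5)·(−3)·2·(−4) = −120 ≡ 1, so v_5 = 1^{−1} = 1 (mod 11).
  v = [3, 7, 6, 5, 1].
Step 2: syndromes of r = [0, 1, 10, 6, 8] (all sums mod 11).
  S_0 = Σ v_i r_i = 3·0 + 7·1 + 6·10 + 5·6 + 1·8 = 105 ≡ 6.
  S_1 = Σ v_i α_i r_i = 3·10·0 + 7·8·1 + 6·3·10 + 5·9·6 + 1·5·8 = 546 ≡ 7.
  α_i^2 mod 11 = [1, 9, 9, 4, 3].
  S_2 = Σ v_i α_i^2 r_i = 3·1·0 + 7·9·1 + 6·9·10 + 5·4·6 + 1·3·8 = 747 ≡ 10.
  S = (6, 7, 10) ≠ 0, so r is not a codeword (an error is present).
Step 3: locate the error. For a single error e at position i, S_ℓ = v_i·e·α_i^ℓ, so α_err = S_1/S_0.
  S_0^{−1} = 6^{−1} = 2 (mod 11), so α_err = 7·2 = 14 ≡ 3 = α_3. Error position i = 3.
  Consistency check: S_2/S_1 = 10·8 = 80 ≡ 3 = α_err ✓ (single-error assumption holds).
Step 4: error magnitude e = S_0/v_3 = S_0·∏_{j≠3}(α_3 − α_j) = 6·2 = 12 ≡ 1 (mod 11).
Step 5: correct position 3: c_3 = r_3 − e = 10 − 1 ≡ 9 (mod 11). Hence c = [0, 1, 9, 6, 8].
  Check: interpolating c through the α_i gives m(x) = 5 + 5·x (degree < 2) with m(α_i) = c_i for every i, so c is indeed a codeword.
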